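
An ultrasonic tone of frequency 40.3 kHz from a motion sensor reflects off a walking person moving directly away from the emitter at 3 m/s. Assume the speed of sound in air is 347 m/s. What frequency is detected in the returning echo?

The walking person first receives the wave as a moving observer: f₁ = f₀ · (v − u)/v = 40.3 × (347 − 3)/347 ≈ 40.0 kHz.
The reflection then acts as a moving source: f₂ = f₁ · v/(v + u) ≈ 39.6 kHz.

39.6 kHz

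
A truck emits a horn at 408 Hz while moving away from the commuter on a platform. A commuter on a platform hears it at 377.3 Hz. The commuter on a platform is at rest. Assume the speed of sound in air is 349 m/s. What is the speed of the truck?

28 m/s

f' = f · v/(v + v_s) ⇒ v_s = v · |1 − f/f'|.
v_s = 349 × |1 − 408/377.3| = 349 × 0.08137 ≈ 28 m/s.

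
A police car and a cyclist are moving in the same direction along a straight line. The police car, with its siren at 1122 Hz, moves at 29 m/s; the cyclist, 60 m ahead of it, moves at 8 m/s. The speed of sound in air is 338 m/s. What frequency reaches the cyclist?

The cyclist is ahead, so the police car is moving toward it while the cyclist is moving away from the police car.
Both move, so f' = f · (v − v_o)/(v − v_s).
f' = 1122 × (338 − 8)/(338 − 29) = 1122 × 330/309 ≈ 1198 Hz.

1198 Hz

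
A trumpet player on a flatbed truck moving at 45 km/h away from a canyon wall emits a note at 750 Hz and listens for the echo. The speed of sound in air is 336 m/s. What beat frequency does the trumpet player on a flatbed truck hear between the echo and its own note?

45 km/h = 12.5 m/s.
The canyon wall receives the sound from a moving source: f₁ = f₀ · v/(v + v_e) = 750 × 336/348.5 ≈ 723.1 Hz.
On the return leg the trumpet player on a flatbed truck is a moving observer: f₂ = f₁ · (v − v_e)/v = 723.1 × 323.5/336 ≈ 696.2 Hz.
Equivalently f₂ = f₀ · (v − v_e)/(v + v_e).
Beat against the emitted tone: |f₂ − f₀| = 2v_e·f₀/(v + v_e) = 2 × 12.5 × 750/348.5 ≈ 53.8 Hz.

53.8 Hz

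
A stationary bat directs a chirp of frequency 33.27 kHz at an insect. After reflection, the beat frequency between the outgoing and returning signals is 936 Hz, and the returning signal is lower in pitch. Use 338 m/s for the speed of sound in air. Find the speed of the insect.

Double Doppler shift off a moving reflector: f₂ = f₀ · (v + u)/(v − u) (u > 0 toward emitter).
Returning signal is lower, so f₂ = f₀ − Δf = 33270 − 936 = 32334 Hz.
Rearranging, u = v · (f₂ − f₀)/(f₂ + f₀) = 338 × -936/65604 ≈ -4.8 m/s.
So the insect is moving at 4.8 m/s away from the emitter.

4.8 m/s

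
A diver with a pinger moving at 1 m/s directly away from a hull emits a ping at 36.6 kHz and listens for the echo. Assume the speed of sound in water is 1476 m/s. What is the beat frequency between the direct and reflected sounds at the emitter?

The hull receives the sound from a moving source: f₁ = f₀ · v/(v + v_e) = 36.6 × 1476/1477 ≈ 36.5752 kHz.
On the return leg the diver with a pinger is a moving observer: f₂ = f₁ · (v − v_e)/v = 36.5752 × 1475/1476 ≈ 36.5504 kHz.
Equivalently f₂ = f₀ · (v − v_e)/(v + v_e).
Beat against the emitted tone (with f₀ = 36600 Hz): |f₂ − f₀| = 2v_e·f₀/(v + v_e) = 2 × 1 × 36600/1477 ≈ 49.6 Hz.

49.6 Hz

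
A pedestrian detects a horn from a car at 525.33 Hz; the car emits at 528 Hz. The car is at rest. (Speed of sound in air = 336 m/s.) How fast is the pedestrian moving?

1.70 m/s

f' < f, so the pedestrian is receding.
f' = f · (v − v_o)/v ⇒ v_o = v · |f'/f − 1|.
v_o = 336 × |525.33/528 − 1| = 336 × 0.005057 ≈ 1.70 m/s.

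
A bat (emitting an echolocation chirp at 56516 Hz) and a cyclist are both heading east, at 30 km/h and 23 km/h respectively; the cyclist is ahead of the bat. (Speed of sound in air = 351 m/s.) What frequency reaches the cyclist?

30 km/h = 8.333 m/s; 23 km/h = 6.389 m/s.
The cyclist is ahead, so the bat is moving toward it while the cyclist is moving away from the bat.
With source approaching and observer receding, f' = f · (v − v_o)/(v − v_s).
f' = 56516 × (351 − 6.389)/(351 − 8.333) = 56516 × 344.61/342.67 ≈ 56837 Hz.

56837 Hz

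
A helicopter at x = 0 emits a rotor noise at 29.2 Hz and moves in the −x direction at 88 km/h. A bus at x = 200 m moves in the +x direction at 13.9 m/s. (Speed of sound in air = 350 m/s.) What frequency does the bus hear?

26.2 Hz

88 km/h = 24.44 m/s.
The observer lies on the +x side, so the source is heading away from the observer and the observer is heading away from the source.
Both move, so f' = f · (v − v_o)/(v + v_s).
f' = 29.2 × (350 − 13.9)/(350 + 24.44) = 29.2 × 336.1/374.44 ≈ 26.2 Hz.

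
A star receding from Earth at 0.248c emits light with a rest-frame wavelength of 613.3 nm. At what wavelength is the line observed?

790.1 nm

Relativistic Doppler for wavelength: λ' = λ₀ · √((1 + β)/(1 − β)).
λ' = 613.3 × √(1.2480/0.7520) = 613.3 × 1.28824 ≈ 790.1 nm.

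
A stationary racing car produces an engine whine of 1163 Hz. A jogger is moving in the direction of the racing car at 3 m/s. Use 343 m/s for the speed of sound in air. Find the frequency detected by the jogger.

Moving observer, stationary source: f' = f · (v + v_o)/v.
f' = 1163 × (343 + 3)/343 = 1163 × 346/343 ≈ 1173 Hz.

1173 Hz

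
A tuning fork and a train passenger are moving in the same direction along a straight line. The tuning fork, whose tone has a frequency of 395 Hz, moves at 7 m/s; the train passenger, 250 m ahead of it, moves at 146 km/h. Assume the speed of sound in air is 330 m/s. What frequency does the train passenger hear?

146 km/h = 40.56 m/s.
The train passenger is ahead, so the tuning fork is moving toward it while the train passenger is moving away from the tuning fork.
With source approaching and observer receding, f' = f · (v − v_o)/(v − v_s).
f' = 395 × (330 − 40.56)/(330 − 7) = 395 × 289.44/323 ≈ 354 Hz.

354 Hz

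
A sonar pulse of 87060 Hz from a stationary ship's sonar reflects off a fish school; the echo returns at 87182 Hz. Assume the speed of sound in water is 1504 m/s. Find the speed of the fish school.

1.05 m/s

Double Doppler shift off a moving reflector: f₂ = f₀ · (v + u)/(v − u) (u > 0 toward emitter).
Rearranging, u = v · (f₂ − f₀)/(f₂ + f₀) = 1504 × 122/174242 ≈ 1.05 m/s.
So the fish school is moving at 1.05 m/s toward the emitter.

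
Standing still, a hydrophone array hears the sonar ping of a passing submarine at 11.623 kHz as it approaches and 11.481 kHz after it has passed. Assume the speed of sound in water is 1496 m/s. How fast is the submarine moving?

f₁/f₂ = (v + v_s)/(v − v_s), so v_s = v · (f₁ − f₂)/(f₁ + f₂).
v_s = 1496 × (11.623 − 11.481)/(11.623 + 11.481) = 1496 × 0.142/23.104 ≈ 9.2 m/s.

9.2 m/s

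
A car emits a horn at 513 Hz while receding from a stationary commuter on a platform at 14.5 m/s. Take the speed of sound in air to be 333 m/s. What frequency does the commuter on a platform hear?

492 Hz

With the source moving away from a stationary observer, f' = f · v/(v + v_s).
f' = 513 × 333/(333 + 14.5) = 513 × 333/347.5 ≈ 492 Hz.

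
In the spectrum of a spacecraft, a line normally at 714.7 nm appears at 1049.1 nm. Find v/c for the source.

0.366

λ'/λ₀ = 1.4679 > 1 (redshift), so the source is receding.
λ'/λ₀ = √((1 + β)/(1 − β)) for a receding source ⇒ β = (r² − 1)/(r² + 1) with r = λ'/λ₀.
β = (2.1547 − 1)/(2.1547 + 1) ≈ 0.366.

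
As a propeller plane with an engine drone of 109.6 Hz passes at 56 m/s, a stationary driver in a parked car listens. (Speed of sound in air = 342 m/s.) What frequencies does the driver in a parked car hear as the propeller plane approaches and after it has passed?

131 Hz approaching; 94 Hz receding

Approaching: f₁ = f · v/(v − v_s) = 109.6 × 342/286 ≈ 131 Hz.
Receding: f₂ = f · v/(v + v_s) = 109.6 × 342/398 ≈ 94 Hz.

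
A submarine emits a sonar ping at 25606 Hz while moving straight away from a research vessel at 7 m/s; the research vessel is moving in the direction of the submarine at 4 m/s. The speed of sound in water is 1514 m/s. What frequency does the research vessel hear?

25555 Hz

With source receding and observer approaching, f' = f · (v + v_o)/(v + v_s).
f' = 25606 × (1514 + 4)/(1514 + 7) = 25606 × 1518/1521 ≈ 25555 Hz.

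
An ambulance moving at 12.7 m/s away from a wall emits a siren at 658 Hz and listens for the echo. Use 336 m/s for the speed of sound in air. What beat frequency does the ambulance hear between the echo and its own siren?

47.9 Hz

The wall receives the sound from a moving source: f₁ = f₀ · v/(v + v_e) = 658 × 336/348.7 ≈ 634.0 Hz.
On the return leg the ambulance is a moving observer: f₂ = f₁ · (v − v_e)/v = 634.0 × 323.3/336 ≈ 610.1 Hz.
Equivalently f₂ = f₀ · (v − v_e)/(v + v_e).
Beat against the emitted tone: |f₂ − f₀| = 2v_e·f₀/(v + v_e) = 2 × 12.7 × 658/348.7 ≈ 47.9 Hz.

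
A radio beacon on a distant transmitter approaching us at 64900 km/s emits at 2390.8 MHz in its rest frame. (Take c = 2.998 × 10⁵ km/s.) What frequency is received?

2979.0 MHz

β = v/c = 64900/299800 = 0.2165.
Relativistic Doppler for frequency: f' = f₀ · √((1 + β)/(1 − β)).
f' = 2390.8 × √(1.2165/0.7835) = 2390.8 × 1.24602 ≈ 2979.0 MHz.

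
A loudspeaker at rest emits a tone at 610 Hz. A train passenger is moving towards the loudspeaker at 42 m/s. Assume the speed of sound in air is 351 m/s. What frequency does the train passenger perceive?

Only the observer moves, toward the source, so f' = f · (v + v_o)/v.
f' = 610 × (351 + 42)/351 = 610 × 393/351 ≈ 683 Hz.

683 Hz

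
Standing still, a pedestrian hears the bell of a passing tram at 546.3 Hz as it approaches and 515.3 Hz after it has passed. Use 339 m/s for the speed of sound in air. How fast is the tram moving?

9.9 m/s

f₁/f₂ = (v + v_s)/(v − v_s), so v_s = v · (f₁ − f₂)/(f₁ + f₂).
v_s = 339 × (546.3 − 515.3)/(546.3 + 515.3) = 339 × 31.0/1061.6 ≈ 9.9 m/s.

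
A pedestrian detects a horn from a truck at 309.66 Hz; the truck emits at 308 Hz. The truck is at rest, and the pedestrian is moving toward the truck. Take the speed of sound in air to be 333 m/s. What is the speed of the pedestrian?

f' = f · (v + v_o)/v ⇒ v_o = v · |f'/f − 1|.
v_o = 333 × |309.66/308 − 1| = 333 × 0.00539 ≈ 1.79 m/s.

1.79 m/s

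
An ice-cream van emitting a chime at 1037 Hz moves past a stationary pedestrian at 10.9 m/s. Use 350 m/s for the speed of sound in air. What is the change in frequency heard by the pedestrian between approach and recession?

64.7 Hz

Approaching: f₁ = f · v/(v − v_s) = 1037 × 350/339.1 ≈ 1070.3 Hz.
Receding: f₂ = f · v/(v + v_s) = 1037 × 350/360.9 ≈ 1005.7 Hz.
Drop: f₁ − f₂ = 2f·v·v_s/(v² − v_s²) = 2 × 1037 × 350 × 10.9/(350² − 10.9²) ≈ 64.7 Hz.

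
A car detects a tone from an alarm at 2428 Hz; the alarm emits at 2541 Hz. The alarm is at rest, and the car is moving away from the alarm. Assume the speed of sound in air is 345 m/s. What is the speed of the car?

f' = f · (v − v_o)/v ⇒ v_o = v · |f'/f − 1|.
v_o = 345 × |2428/2541 − 1| = 345 × 0.04447 ≈ 15.3 m/s.

15.3 m/s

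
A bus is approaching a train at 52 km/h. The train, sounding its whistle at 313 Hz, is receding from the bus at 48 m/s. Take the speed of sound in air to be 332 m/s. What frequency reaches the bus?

52 km/h = 14.44 m/s.
General Doppler shift: f' = f · (v + v_o)/(v + v_s).
f' = 313 × (332 + 14.44)/(332 + 48) = 313 × 346.44/380 ≈ 285 Hz.

285 Hz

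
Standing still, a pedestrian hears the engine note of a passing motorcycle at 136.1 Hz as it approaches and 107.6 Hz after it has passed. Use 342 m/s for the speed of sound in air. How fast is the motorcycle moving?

f₁/f₂ = (v + v_s)/(v − v_s), so v_s = v · (f₁ − f₂)/(f₁ + f₂).
v_s = 342 × (136.1 − 107.6)/(136.1 + 107.6) = 342 × 28.5/243.7 ≈ 40 m/s.

40 m/s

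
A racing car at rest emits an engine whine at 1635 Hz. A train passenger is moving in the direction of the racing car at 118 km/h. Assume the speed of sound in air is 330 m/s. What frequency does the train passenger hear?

1797 Hz

118 km/h = 32.78 m/s.
Only the observer moves, toward the source, so f' = f · (v + v_o)/v.
f' = 1635 × (330 + 32.78)/330 = 1635 × 362.78/330 ≈ 1797 Hz.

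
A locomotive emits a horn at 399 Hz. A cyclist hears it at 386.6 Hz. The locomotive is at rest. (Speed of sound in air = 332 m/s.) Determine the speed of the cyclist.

f' < f, so the cyclist is receding.
f' = f · (v − v_o)/v ⇒ v_o = v · |f'/f − 1|.
v_o = 332 × |386.6/399 − 1| = 332 × 0.03108 ≈ 10.3 m/s.

10.3 m/s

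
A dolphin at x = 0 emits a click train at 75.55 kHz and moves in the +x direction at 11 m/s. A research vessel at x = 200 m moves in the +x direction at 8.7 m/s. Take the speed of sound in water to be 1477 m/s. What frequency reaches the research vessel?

75.7 kHz

The observer lies on the +x side, so the source is heading toward the observer and the observer is heading away from the source.
Both move, so f' = f · (v − v_o)/(v − v_s).
f' = 75.55 × (1477 − 8.7)/(1477 − 11) = 75.55 × 1468.3/1466 ≈ 75.7 kHz.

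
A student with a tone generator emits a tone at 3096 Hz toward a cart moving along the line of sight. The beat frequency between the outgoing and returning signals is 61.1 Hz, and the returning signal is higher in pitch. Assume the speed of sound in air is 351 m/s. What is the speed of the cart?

Double Doppler shift off a moving reflector: f₂ = f₀ · (v + u)/(v − u) (u > 0 toward emitter).
Returning signal is higher, so f₂ = f₀ + Δf = 3096 + 61.1 = 3157.1 Hz.
Rearranging, u = v · (f₂ − f₀)/(f₂ + f₀) = 351 × 61.1/6253.1 ≈ 3.4 m/s.
So the cart is moving at 3.4 m/s toward the emitter.

3.4 m/s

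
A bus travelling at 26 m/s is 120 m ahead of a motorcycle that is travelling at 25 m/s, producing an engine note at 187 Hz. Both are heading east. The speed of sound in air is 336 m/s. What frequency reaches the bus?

186 Hz

The bus is ahead, so the motorcycle is moving toward it while the bus is moving away from the motorcycle.
Both move, so f' = f · (v − v_o)/(v − v_s).
f' = 187 × (336 − 26)/(336 − 25) = 187 × 310/311 ≈ 186 Hz.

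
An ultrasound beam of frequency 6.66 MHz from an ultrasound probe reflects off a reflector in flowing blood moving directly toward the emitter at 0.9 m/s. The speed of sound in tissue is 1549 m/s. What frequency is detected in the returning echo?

6.668 MHz

At the reflector in flowing blood (a moving observer), f₁ = f₀ · (v + u)/v = 6.66 × 1549.9/1549 ≈ 6.664 MHz.
On reflection it acts as a source moving toward the stationary detector: f₂ = f₁ · v/(v − u) = 6.664 × 1549/1548.1 ≈ 6.668 MHz.
Equivalently f₂ = f₀ · (v + u)/(v − u).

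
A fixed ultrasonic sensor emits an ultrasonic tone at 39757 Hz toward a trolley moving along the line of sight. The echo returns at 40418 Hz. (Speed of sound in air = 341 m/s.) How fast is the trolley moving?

Double Doppler shift off a moving reflector: f₂ = f₀ · (v + u)/(v − u) (u > 0 toward emitter).
Rearranging, u = v · (f₂ − f₀)/(f₂ + f₀) = 341 × 661/80175 ≈ 2.81 m/s.
So the trolley is moving at 2.81 m/s toward the emitter.

2.81 m/s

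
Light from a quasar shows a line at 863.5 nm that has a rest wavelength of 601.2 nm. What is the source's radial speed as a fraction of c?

λ'/λ₀ = 1.4363 > 1 (redshift), so the source is receding.
λ'/λ₀ = √((1 + β)/(1 − β)) for a receding source ⇒ β = (r² − 1)/(r² + 1) with r = λ'/λ₀.
β = (2.0629 − 1)/(2.0629 + 1) ≈ 0.347.

0.347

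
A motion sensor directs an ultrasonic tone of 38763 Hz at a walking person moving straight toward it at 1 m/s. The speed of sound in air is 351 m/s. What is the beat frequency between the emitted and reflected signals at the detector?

The walking person first receives the wave as a moving observer: f₁ = f₀ · (v + u)/v = 38763 × (351 + 1)/351 ≈ 38873 Hz.
On reflection it acts as a source moving toward the stationary detector: f₂ = f₁ · v/(v − u) = 38873 × 351/350 ≈ 38985 Hz.
Equivalently f₂ = f₀ · (v + u)/(v − u).
Beat frequency: |f₂ − f₀| = 2u·f₀/(v − u) = 2 × 1 × 38763/350 ≈ 222 Hz.

222 Hz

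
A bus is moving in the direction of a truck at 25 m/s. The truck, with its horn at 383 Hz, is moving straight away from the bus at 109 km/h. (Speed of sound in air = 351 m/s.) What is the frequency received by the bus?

378 Hz

109 km/h = 30.28 m/s.
Both move, so f' = f · (v + v_o)/(v + v_s).
f' = 383 × (351 + 25)/(351 + 30.28) = 383 × 376/381.28 ≈ 378 Hz.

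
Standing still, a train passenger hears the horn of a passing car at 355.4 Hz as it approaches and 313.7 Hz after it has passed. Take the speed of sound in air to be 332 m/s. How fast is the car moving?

f₁/f₂ = (v + v_s)/(v − v_s), so v_s = v · (f₁ − f₂)/(f₁ + f₂).
v_s = 332 × (355.4 − 313.7)/(355.4 + 313.7) = 332 × 41.7/669.1 ≈ 20.7 m/s.

20.7 m/s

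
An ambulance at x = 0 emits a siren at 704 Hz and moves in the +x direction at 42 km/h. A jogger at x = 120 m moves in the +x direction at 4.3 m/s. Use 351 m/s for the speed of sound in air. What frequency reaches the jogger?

719 Hz

42 km/h = 11.67 m/s.
The observer lies on the +x side, so the source is heading toward the observer and the observer is heading away from the source.
Both move, so f' = f · (v − v_o)/(v − v_s).
f' = 704 × (351 − 4.3)/(351 − 11.67) = 704 × 346.7/339.33 ≈ 719 Hz.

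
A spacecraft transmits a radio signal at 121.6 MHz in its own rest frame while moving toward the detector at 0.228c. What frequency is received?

Relativistic Doppler for frequency: f' = f₀ · √((1 + β)/(1 − β)).
f' = 121.6 × √(1.2280/0.7720) = 121.6 × 1.26122 ≈ 153.4 MHz.

153.4 MHz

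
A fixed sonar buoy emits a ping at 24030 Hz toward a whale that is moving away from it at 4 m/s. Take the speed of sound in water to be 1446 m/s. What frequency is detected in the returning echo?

The whale first receives the wave as a moving observer: f₁ = f₀ · (v − u)/v = 24030 × (1446 − 4)/1446 ≈ 23964 Hz.
The reflection then acts as a moving source: f₂ = f₁ · v/(v + u) ≈ 23897 Hz.

23897 Hz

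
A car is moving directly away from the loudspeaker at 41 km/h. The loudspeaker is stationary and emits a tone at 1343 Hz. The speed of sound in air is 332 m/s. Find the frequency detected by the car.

1297 Hz

41 km/h = 11.39 m/s.
Moving observer, stationary source: f' = f · (v − v_o)/v.
f' = 1343 × (332 − 11.39)/332 = 1343 × 320.61/332 ≈ 1297 Hz.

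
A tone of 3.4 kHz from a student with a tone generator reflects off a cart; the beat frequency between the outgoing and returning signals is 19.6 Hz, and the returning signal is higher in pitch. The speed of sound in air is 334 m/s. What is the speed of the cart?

Double Doppler shift off a moving reflector: f₂ = f₀ · (v + u)/(v − u) (u > 0 toward emitter).
Returning signal is higher, so f₂ = f₀ + Δf = 3400 + 19.6 = 3419.6 Hz.
Rearranging, u = v · (f₂ − f₀)/(f₂ + f₀) = 334 × 19.6/6819.6 ≈ 0.96 m/s.
So the cart is moving at 0.96 m/s toward the emitter.

0.96 m/s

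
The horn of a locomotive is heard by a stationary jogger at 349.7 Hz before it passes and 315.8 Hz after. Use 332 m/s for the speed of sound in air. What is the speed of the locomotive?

f₁/f₂ = (v + v_s)/(v − v_s), so v_s = v · (f₁ − f₂)/(f₁ + f₂).
v_s = 332 × (349.7 − 315.8)/(349.7 + 315.8) = 332 × 33.9/665.5 ≈ 16.9 m/s.

16.9 m/s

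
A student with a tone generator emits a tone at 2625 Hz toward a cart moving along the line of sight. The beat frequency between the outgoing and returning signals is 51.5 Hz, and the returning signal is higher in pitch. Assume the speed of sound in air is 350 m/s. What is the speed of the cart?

3.4 m/s

Double Doppler shift off a moving reflector: f₂ = f₀ · (v + u)/(v − u) (u > 0 toward emitter).
Returning signal is higher, so f₂ = f₀ + Δf = 2625 + 51.5 = 2676.5 Hz.
Rearranging, u = v · (f₂ − f₀)/(f₂ + f₀) = 350 × 51.5/5301.5 ≈ 3.4 m/s.
So the cart is moving at 3.4 m/s toward the emitter.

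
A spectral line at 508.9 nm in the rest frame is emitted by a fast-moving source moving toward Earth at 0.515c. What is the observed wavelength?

Relativistic Doppler for wavelength: λ' = λ₀ · √((1 − β)/(1 + β)).
λ' = 508.9 × √(0.4850/1.5150) = 508.9 × 0.56580 ≈ 287.9 nm.

287.9 nm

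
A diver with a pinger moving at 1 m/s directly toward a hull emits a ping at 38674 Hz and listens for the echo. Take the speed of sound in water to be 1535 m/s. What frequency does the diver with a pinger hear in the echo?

The hull receives the sound from a moving source: f₁ = f₀ · v/(v − v_e) = 38674 × 1535/1534 ≈ 38699 Hz.
On the return leg the diver with a pinger is a moving observer: f₂ = f₁ · (v + v_e)/v = 38699 × 1536/1535 ≈ 38724 Hz.

38724 Hz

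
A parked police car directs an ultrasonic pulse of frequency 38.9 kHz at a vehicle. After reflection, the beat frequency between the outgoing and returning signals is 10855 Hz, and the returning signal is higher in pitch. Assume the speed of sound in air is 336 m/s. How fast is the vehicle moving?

Double Doppler shift off a moving reflector: f₂ = f₀ · (v + u)/(v − u) (u > 0 toward emitter).
Returning signal is higher, so f₂ = f₀ + Δf = 38900 + 10855 = 49755 Hz.
Rearranging, u = v · (f₂ − f₀)/(f₂ + f₀) = 336 × 10855/88655 ≈ 41 m/s.
So the vehicle is moving at 41 m/s toward the emitter.

41 m/s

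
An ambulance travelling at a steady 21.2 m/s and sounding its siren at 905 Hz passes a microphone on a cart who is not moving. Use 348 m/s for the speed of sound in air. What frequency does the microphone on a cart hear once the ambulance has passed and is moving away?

853 Hz

Receding: f₂ = f · v/(v + v_s) = 905 × 348/369.2 ≈ 853 Hz.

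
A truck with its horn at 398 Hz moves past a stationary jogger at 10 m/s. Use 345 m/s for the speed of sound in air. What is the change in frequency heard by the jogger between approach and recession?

Approaching: f₁ = f · v/(v − v_s) = 398 × 345/335 ≈ 409.9 Hz.
Receding: f₂ = f · v/(v + v_s) = 398 × 345/355 ≈ 386.8 Hz.
Drop: f₁ − f₂ = 2f·v·v_s/(v² − v_s²) = 2 × 398 × 345 × 10/(345² − 10²) ≈ 23.1 Hz.

23.1 Hz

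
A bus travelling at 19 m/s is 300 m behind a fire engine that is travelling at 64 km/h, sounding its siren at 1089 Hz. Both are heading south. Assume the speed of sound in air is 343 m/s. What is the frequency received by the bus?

64 km/h = 17.78 m/s.
The bus is behind, so the fire engine is moving away from it while the bus is moving toward the fire engine.
With source receding and observer approaching, f' = f · (v + v_o)/(v + v_s).
f' = 1089 × (343 + 19)/(343 + 17.78) = 1089 × 362/360.78 ≈ 1093 Hz.

1093 Hz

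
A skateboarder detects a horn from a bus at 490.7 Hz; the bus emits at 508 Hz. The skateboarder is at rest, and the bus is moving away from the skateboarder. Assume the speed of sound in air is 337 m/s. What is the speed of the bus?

11.9 m/s

f' = f · v/(v + v_s) ⇒ v_s = v · |1 − f/f'|.
v_s = 337 × |1 − 508/490.7| = 337 × 0.03526 ≈ 11.9 m/s.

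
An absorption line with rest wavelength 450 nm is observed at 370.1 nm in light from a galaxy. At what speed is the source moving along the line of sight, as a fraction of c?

0.193

λ'/λ₀ = 0.8224 < 1 (blueshift), so the source is approaching.
λ'/λ₀ = √((1 − β)/(1 + β)) for an approaching source ⇒ β = (1 − r²)/(1 + r²) with r = λ'/λ₀.
β = (1 − 0.6764)/(1 + 0.6764) ≈ 0.193.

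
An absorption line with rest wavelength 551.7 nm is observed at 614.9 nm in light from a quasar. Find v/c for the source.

λ'/λ₀ = 1.1146 > 1 (redshift), so the source is receding.
λ'/λ₀ = √((1 + β)/(1 − β)) for a receding source ⇒ β = (r² − 1)/(r² + 1) with r = λ'/λ₀.
β = (1.2422 − 1)/(1.2422 + 1) ≈ 0.108.

0.108c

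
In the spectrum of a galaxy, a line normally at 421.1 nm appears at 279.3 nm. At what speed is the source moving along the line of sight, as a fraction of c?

λ'/λ₀ = 0.6633 < 1 (blueshift), so the source is approaching.
λ'/λ₀ = √((1 − β)/(1 + β)) for an approaching source ⇒ β = (1 − r²)/(1 + r²) with r = λ'/λ₀.
β = (1 − 0.4399)/(1 + 0.4399) ≈ 0.389.

0.389c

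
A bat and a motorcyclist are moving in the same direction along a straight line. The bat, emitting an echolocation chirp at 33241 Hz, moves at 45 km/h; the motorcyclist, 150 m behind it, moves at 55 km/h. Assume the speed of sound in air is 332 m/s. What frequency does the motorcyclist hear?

33509 Hz

45 km/h = 12.5 m/s; 55 km/h = 15.28 m/s.
The motorcyclist is behind, so the bat is moving away from it while the motorcyclist is moving toward the bat.
With source receding and observer approaching, f' = f · (v + v_o)/(v + v_s).
f' = 33241 × (332 + 15.28)/(332 + 12.5) = 33241 × 347.28/344.5 ≈ 33509 Hz.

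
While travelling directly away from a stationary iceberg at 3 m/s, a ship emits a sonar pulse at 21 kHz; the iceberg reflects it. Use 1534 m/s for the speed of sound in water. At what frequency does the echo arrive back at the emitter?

The iceberg receives the sound from a moving source: f₁ = f₀ · v/(v + v_e) = 21 × 1534/1537 ≈ 21.0 kHz.
On the return leg the ship is a moving observer: f₂ = f₁ · (v − v_e)/v = 21.0 × 1531/1534 ≈ 20.9 kHz.
Equivalently f₂ = f₀ · (v − v_e)/(v + v_e).

20.9 kHz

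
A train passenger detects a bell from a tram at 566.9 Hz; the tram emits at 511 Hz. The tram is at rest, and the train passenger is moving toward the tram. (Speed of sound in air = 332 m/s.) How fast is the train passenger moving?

36 m/s

f' = f · (v + v_o)/v ⇒ v_o = v · |f'/f − 1|.
v_o = 332 × |566.9/511 − 1| = 332 × 0.1094 ≈ 36 m/s.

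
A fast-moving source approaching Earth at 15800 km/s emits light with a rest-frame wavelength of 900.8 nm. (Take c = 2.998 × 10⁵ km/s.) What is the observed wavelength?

β = v/c = 15800/299800 = 0.0527.
Relativistic Doppler for wavelength: λ' = λ₀ · √((1 − β)/(1 + β)).
λ' = 900.8 × √(0.9473/1.0527) = 900.8 × 0.94862 ≈ 854.5 nm.

854.5 nm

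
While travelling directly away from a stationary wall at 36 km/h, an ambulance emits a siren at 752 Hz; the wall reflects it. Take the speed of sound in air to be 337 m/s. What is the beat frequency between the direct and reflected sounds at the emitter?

36 km/h = 10 m/s.
The wall receives the sound from a moving source: f₁ = f₀ · v/(v + v_e) = 752 × 337/347 ≈ 730.3 Hz.
On the return leg the ambulance is a moving observer: f₂ = f₁ · (v − v_e)/v = 730.3 × 327/337 ≈ 708.7 Hz.
Equivalently f₂ = f₀ · (v − v_e)/(v + v_e).
Beat against the emitted tone: |f₂ − f₀| = 2v_e·f₀/(v + v_e) = 2 × 10 × 752/347 ≈ 43.3 Hz.

43.3 Hz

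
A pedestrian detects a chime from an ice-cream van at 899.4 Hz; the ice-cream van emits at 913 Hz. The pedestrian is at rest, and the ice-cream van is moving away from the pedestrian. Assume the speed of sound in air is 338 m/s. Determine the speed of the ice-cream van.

5.1 m/s

f' = f · v/(v + v_s) ⇒ v_s = v · |1 − f/f'|.
v_s = 338 × |1 − 913/899.4| = 338 × 0.01512 ≈ 5.1 m/s.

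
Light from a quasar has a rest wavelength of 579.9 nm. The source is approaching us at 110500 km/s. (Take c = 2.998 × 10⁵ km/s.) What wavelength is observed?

β = v/c = 110500/299800 = 0.3686.
Relativistic Doppler for wavelength: λ' = λ₀ · √((1 − β)/(1 + β)).
λ' = 579.9 × √(0.6314/1.3686) = 579.9 × 0.67924 ≈ 393.9 nm.

393.9 nm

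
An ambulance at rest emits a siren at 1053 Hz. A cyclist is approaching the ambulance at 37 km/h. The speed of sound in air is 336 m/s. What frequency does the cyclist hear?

1085 Hz

37 km/h = 10.28 m/s.
Moving observer, stationary source: f' = f · (v + v_o)/v.
f' = 1053 × (336 + 10.28)/336 = 1053 × 346.28/336 ≈ 1085 Hz.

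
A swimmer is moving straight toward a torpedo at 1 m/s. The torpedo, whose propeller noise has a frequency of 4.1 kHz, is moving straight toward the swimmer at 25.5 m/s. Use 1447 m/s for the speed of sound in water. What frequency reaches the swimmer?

General Doppler shift: f' = f · (v + v_o)/(v − v_s).
f' = 4.1 × (1447 + 1)/(1447 − 25.5) = 4.1 × 1448/1421.5 ≈ 4.18 kHz.

4.18 kHz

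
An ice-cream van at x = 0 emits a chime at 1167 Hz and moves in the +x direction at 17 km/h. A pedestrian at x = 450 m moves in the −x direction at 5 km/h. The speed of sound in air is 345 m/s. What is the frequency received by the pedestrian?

1188 Hz

17 km/h = 4.722 m/s; 5 km/h = 1.389 m/s.
The observer lies on the +x side, so the source is heading toward the observer and the observer is heading toward the source.
With source approaching and observer approaching, f' = f · (v + v_o)/(v − v_s).
f' = 1167 × (345 + 1.389)/(345 − 4.722) = 1167 × 346.39/340.28 ≈ 1188 Hz.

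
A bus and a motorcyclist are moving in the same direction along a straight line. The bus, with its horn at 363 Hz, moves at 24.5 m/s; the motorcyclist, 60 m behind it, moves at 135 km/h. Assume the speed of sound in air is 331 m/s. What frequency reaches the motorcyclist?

135 km/h = 37.5 m/s.
The motorcyclist is behind, so the bus is moving away from it while the motorcyclist is moving toward the bus.
Both move, so f' = f · (v + v_o)/(v + v_s).
f' = 363 × (331 + 37.5)/(331 + 24.5) = 363 × 368.5/355.5 ≈ 376 Hz.

376 Hz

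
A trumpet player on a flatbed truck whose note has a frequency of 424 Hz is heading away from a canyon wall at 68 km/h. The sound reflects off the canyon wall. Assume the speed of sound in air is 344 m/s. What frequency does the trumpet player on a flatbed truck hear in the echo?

380 Hz

68 km/h = 18.89 m/s.
The canyon wall receives the sound from a moving source: f₁ = f₀ · v/(v + v_e) = 424 × 344/362.89 ≈ 402 Hz.
On the return leg the trumpet player on a flatbed truck is a moving observer: f₂ = f₁ · (v − v_e)/v = 402 × 325.11/344 ≈ 380 Hz.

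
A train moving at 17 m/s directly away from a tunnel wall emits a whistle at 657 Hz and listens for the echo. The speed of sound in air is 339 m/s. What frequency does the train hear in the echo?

594 Hz

The tunnel wall receives the sound from a moving source: f₁ = f₀ · v/(v + v_e) = 657 × 339/356 ≈ 626 Hz.
On the return leg the train is a moving observer: f₂ = f₁ · (v − v_e)/v = 626 × 322/339 ≈ 594 Hz.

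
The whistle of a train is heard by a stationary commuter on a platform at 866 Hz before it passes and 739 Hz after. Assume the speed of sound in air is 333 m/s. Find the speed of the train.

26 m/s

f₁/f₂ = (v + v_s)/(v − v_s), so v_s = v · (f₁ − f₂)/(f₁ + f₂).
v_s = 333 × (866 − 739)/(866 + 739) = 333 × 127/1605 ≈ 26 m/s.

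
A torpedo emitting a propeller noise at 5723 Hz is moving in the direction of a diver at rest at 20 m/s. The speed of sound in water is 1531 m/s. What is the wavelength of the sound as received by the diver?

Moving source, stationary observer: f' = f · v/(v − v_s) since the source is approaching.
f' = 5723 × 1531/(1531 − 20) ≈ 5799 Hz.
λ' = v/f' = 1531/5798.75 ≈ 26.4 cm.

26.4 cm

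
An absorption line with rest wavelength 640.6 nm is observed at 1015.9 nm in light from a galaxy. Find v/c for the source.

λ'/λ₀ = 1.5859 > 1 (redshift), so the source is receding.
λ'/λ₀ = √((1 + β)/(1 − β)) for a receding source ⇒ β = (r² − 1)/(r² + 1) with r = λ'/λ₀.
β = (2.5149 − 1)/(2.5149 + 1) ≈ 0.431.

0.431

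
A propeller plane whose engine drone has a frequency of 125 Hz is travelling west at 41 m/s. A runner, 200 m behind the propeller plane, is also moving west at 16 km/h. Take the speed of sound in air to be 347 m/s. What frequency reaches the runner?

16 km/h = 4.444 m/s.
The runner is behind, so the propeller plane is moving away from it while the runner is moving toward the propeller plane.
General Doppler shift: f' = f · (v + v_o)/(v + v_s).
f' = 125 × (347 + 4.444)/(347 + 41) = 125 × 351.44/388 ≈ 113 Hz.

113 Hz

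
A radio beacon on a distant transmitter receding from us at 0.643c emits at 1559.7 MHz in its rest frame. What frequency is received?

Relativistic Doppler for frequency: f' = f₀ · √((1 − β)/(1 + β)).
f' = 1559.7 × √(0.3570/1.6430) = 1559.7 × 0.46614 ≈ 727.0 MHz.

727.0 MHz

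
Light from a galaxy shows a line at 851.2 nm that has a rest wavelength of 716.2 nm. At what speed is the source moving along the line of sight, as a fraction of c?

0.171

λ'/λ₀ = 1.1885 > 1 (redshift), so the source is receding.
λ'/λ₀ = √((1 + β)/(1 − β)) for a receding source ⇒ β = (r² − 1)/(r² + 1) with r = λ'/λ₀.
β = (1.4125 − 1)/(1.4125 + 1) ≈ 0.171.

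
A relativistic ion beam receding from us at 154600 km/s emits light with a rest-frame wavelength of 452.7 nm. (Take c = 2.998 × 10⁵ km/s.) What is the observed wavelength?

800.8 nm

β = v/c = 154600/299800 = 0.5157.
Relativistic Doppler for wavelength: λ' = λ₀ · √((1 + β)/(1 − β)).
λ' = 452.7 × √(1.5157/0.4843) = 452.7 × 1.76903 ≈ 800.8 nm.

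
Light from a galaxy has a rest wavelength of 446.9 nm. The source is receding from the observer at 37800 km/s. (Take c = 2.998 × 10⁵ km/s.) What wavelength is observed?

507.3 nm

β = v/c = 37800/299800 = 0.1261.
Relativistic Doppler for wavelength: λ' = λ₀ · √((1 + β)/(1 − β)).
λ' = 446.9 × √(1.1261/0.8739) = 446.9 × 1.13514 ≈ 507.3 nm.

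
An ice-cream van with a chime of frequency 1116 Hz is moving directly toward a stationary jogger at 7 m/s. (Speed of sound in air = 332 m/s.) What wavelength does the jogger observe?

Only the source moves, toward the listener, so f' = f · v/(v − v_s).
f' = 1116 × 332/(332 − 7) ≈ 1140 Hz.
λ' = v/f' = 332/1140.04 ≈ 29.1 cm.

29.1 cm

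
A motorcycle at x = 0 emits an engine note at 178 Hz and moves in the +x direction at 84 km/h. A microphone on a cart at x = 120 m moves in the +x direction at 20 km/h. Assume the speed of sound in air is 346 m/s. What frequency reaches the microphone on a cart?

188 Hz

84 km/h = 23.33 m/s; 20 km/h = 5.556 m/s.
The observer lies on the +x side, so the source is heading toward the observer and the observer is heading away from the source.
With source approaching and observer receding, f' = f · (v − v_o)/(v − v_s).
f' = 178 × (346 − 5.556)/(346 − 23.33) = 178 × 340.44/322.67 ≈ 188 Hz.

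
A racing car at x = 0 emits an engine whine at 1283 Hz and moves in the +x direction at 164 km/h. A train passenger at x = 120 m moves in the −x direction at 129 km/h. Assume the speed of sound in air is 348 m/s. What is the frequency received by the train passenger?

1628 Hz

164 km/h = 45.56 m/s; 129 km/h = 35.83 m/s.
The observer lies on the +x side, so the source is heading toward the observer and the observer is heading toward the source.
With source approaching and observer approaching, f' = f · (v + v_o)/(v − v_s).
f' = 1283 × (348 + 35.83)/(348 − 45.56) = 1283 × 383.83/302.44 ≈ 1628 Hz.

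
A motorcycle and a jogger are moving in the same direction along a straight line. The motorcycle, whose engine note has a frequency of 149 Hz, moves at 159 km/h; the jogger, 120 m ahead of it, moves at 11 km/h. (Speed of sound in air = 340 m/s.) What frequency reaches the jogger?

170 Hz

159 km/h = 44.17 m/s; 11 km/h = 3.056 m/s.
The jogger is ahead, so the motorcycle is moving toward it while the jogger is moving away from the motorcycle.
With source approaching and observer receding, f' = f · (v − v_o)/(v − v_s).
f' = 149 × (340 − 3.056)/(340 − 44.17) = 149 × 336.94/295.83 ≈ 170 Hz.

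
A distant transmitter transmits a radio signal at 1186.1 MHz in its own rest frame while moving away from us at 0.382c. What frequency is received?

Relativistic Doppler for frequency: f' = f₀ · √((1 − β)/(1 + β)).
f' = 1186.1 × √(0.6180/1.3820) = 1186.1 × 0.66871 ≈ 793.2 MHz.

793.2 MHz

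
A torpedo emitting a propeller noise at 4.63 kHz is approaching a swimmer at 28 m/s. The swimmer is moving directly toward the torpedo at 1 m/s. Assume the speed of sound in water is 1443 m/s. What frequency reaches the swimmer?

4.72 kHz

General Doppler shift: f' = f · (v + v_o)/(v − v_s).
f' = 4.63 × (1443 + 1)/(1443 − 28) = 4.63 × 1444/1415 ≈ 4.72 kHz.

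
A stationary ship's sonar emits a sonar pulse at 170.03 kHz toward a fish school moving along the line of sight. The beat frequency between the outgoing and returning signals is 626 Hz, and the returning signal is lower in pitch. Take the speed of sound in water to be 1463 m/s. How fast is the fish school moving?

2.70 m/s

Double Doppler shift off a moving reflector: f₂ = f₀ · (v + u)/(v − u) (u > 0 toward emitter).
Returning signal is lower, so f₂ = f₀ − Δf = 170030 − 626 = 169404 Hz.
Rearranging, u = v · (f₂ − f₀)/(f₂ + f₀) = 1463 × -626/339434 ≈ -2.70 m/s.
So the fish school is moving at 2.70 m/s away from the emitter.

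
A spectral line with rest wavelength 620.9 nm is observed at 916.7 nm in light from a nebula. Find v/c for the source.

0.371

λ'/λ₀ = 1.4764 > 1 (redshift), so the source is receding.
λ'/λ₀ = √((1 + β)/(1 − β)) for a receding source ⇒ β = (r² − 1)/(r² + 1) with r = λ'/λ₀.
β = (2.1798 − 1)/(2.1798 + 1) ≈ 0.371.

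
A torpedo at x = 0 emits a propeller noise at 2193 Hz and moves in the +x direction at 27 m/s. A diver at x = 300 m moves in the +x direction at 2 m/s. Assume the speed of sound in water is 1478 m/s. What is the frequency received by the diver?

2231 Hz

The observer lies on the +x side, so the source is heading toward the observer and the observer is heading away from the source.
General Doppler shift: f' = f · (v − v_o)/(v − v_s).
f' = 2193 × (1478 − 2)/(1478 − 27) = 2193 × 1476/1451 ≈ 2231 Hz.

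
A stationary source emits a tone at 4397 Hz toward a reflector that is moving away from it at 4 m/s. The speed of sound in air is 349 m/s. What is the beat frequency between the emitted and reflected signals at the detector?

100 Hz

At the reflector (a moving observer), f₁ = f₀ · (v − u)/v = 4397 × 345/349 ≈ 4346.6 Hz.
On reflection it acts as a source moving away from the stationary detector: f₂ = f₁ · v/(v + u) = 4346.6 × 349/353 ≈ 4297.4 Hz.
Equivalently f₂ = f₀ · (v − u)/(v + u).
Beat frequency: |f₂ − f₀| = 2u·f₀/(v + u) = 2 × 4 × 4397/353 ≈ 100 Hz.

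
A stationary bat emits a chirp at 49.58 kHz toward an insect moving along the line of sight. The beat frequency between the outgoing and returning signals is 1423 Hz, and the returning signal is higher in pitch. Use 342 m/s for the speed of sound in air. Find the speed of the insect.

Double Doppler shift off a moving reflector: f₂ = f₀ · (v + u)/(v − u) (u > 0 toward emitter).
Returning signal is higher, so f₂ = f₀ + Δf = 49580 + 1423 = 51003 Hz.
Rearranging, u = v · (f₂ − f₀)/(f₂ + f₀) = 342 × 1423/100583 ≈ 4.8 m/s.
So the insect is moving at 4.8 m/s toward the emitter.

4.8 m/s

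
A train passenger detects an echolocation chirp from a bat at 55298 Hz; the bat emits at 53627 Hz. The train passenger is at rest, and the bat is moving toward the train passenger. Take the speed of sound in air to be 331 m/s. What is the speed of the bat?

f' = f · v/(v − v_s) ⇒ v_s = v · |1 − f/f'|.
v_s = 331 × |1 − 53627/55298| = 331 × 0.03022 ≈ 10.0 m/s.

10.0 m/s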